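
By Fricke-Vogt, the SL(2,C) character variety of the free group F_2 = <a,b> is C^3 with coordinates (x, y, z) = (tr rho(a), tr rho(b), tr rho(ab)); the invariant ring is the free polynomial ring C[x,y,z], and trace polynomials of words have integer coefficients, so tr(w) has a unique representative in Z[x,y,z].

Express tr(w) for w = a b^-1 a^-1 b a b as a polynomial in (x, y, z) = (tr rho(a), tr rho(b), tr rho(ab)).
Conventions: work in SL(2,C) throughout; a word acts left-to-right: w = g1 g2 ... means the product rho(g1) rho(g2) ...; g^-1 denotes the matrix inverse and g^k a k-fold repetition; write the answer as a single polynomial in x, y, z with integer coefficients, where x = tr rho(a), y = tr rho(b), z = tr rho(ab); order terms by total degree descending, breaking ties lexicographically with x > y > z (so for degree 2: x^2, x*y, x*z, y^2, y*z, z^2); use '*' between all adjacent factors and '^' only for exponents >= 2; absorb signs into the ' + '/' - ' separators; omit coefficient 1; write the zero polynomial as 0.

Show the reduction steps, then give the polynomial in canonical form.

tr(a b a) = tr(a) tr(b a) - tr(b)  (reduce the a square) = x*z - y
tr(b a b a) = tr(b a) tr(b a) - tr(1)  (split on b) = z^2 - 2
tr(b a b) = tr(b) tr(a b) - tr(a)  (reduce the b square) = y*z - x
tr(a b a b a) = tr(a) tr(b a b a) - tr(b a b)  (reduce the a square) = x*z^2 - y*z - x
tr(a b a b a b) = tr(a b) tr(a b a b) - tr(a^-1 b^-1)  (split on a) = z^3 - 3*z
tr(b a b a b^-1 a) = tr(a b a b a) tr(b) - tr(a b a b a b)  (eliminate b^-1) = x*y*z^2 - y^2*z - z^3 - x*y + 3*z
tr(a b^-1 a^-1 b a b) = tr(b a b a b^-1) tr(a) - tr(b a b a b^-1 a)  (eliminate a^-1) = -x*y*z^2 + x^2*z + y^2*z + z^3 - 3*z

-x*y*z^2 + x^2*z + y^2*z + z^3 - 3*z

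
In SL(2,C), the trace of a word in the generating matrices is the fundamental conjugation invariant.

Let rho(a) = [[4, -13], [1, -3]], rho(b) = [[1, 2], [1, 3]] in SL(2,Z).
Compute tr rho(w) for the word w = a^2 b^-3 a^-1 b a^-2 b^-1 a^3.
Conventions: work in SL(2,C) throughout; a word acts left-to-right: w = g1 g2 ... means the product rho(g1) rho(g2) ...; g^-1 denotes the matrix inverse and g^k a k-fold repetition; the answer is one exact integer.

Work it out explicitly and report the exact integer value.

81496

rho(a) = [[4, -13], [1, -3]]
... * rho(a) = [[4, -13], [1, -3]]  ->  [[3, -13], [1, -4]]
... * rho(b^-1) = [[3, -2], [-1, 1]]  ->  [[22, -19], [7, -6]]
... * rho(b^-1) = [[3, -2], [-1, 1]]  ->  [[85, -63], [27, -20]]
... * rho(b^-1) = [[3, -2], [-1, 1]]  ->  [[318, -233], [101, -74]]
... * rho(a^-1) = [[-3, 13], [-1, 4]]  ->  [[-721, 3202], [-229, 1017]]
... * rho(b) = [[1, 2], [1, 3]]  ->  [[2481, 8164], [788, 2593]]
... * rho(a^-1) = [[-3, 13], [-1, 4]]  ->  [[-15607, 64909], [-4957, 20616]]
... * rho(a^-1) = [[-3, 13], [-1, 4]]  ->  [[-18088, 56745], [-5745, 18023]]
... * rho(b^-1) = [[3, -2], [-1, 1]]  ->  [[-111009, 92921], [-35258, 29513]]
... * rho(a) = [[4, -13], [1, -3]]  ->  [[-351115, 1164354], [-111519, 369815]]
... * rho(a) = [[4, -13], [1, -3]]  ->  [[-240106, 1071433], [-76261, 340302]]
... * rho(a) = [[4, -13], [1, -3]]  ->  [[111009, -92921], [35258, -29513]]
tr = 111009 + -29513 = 81496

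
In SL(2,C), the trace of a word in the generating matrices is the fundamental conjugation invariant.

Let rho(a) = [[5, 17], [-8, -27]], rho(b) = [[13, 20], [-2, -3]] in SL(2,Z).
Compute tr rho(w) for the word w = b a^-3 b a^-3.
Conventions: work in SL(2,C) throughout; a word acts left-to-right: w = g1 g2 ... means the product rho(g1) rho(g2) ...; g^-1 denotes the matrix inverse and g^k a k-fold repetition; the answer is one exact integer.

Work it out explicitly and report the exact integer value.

6865116734

rho(b) = [[13, 20], [-2, -3]]
... * rho(a^-1) = [[-27, -17], [8, 5]]  ->  [[-191, -121], [30, 19]]
... * rho(a^-1) = [[-27, -17], [8, 5]]  ->  [[4189, 2642], [-658, -415]]
... * rho(a^-1) = [[-27, -17], [8, 5]]  ->  [[-91967, -58003], [14446, 9111]]
... * rho(b) = [[13, 20], [-2, -3]]  ->  [[-1079565, -1665331], [169576, 261587]]
... * rho(a^-1) = [[-27, -17], [8, 5]]  ->  [[15825607, 10025950], [-2485856, -1574857]]
... * rho(a^-1) = [[-27, -17], [8, 5]]  ->  [[-347083789, -218905569], [54519256, 34385267]]
... * rho(a^-1) = [[-27, -17], [8, 5]]  ->  [[7620017751, 4805896568], [-1196937776, -754901017]]
tr = 7620017751 + -754901017 = 6865116734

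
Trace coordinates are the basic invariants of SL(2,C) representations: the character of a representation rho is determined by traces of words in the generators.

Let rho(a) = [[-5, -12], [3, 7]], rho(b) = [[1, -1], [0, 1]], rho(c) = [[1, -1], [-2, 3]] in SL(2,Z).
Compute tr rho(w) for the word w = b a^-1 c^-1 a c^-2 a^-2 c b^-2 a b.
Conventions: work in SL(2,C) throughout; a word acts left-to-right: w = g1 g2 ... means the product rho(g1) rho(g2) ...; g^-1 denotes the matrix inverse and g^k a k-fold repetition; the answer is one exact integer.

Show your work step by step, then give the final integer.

rho(b) = [[1, -1], [0, 1]]
... * rho(a^-1) = [[7, 12], [-3, -5]]  ->  [[10, 17], [-3, -5]]
... * rho(c^-1) = [[3, 1], [2, 1]]  ->  [[64, 27], [-19, -8]]
... * rho(a) = [[-5, -12], [3, 7]]  ->  [[-239, -579], [71, 172]]
... * rho(c^-1) = [[3, 1], [2, 1]]  ->  [[-1875, -818], [557, 243]]
... * rho(c^-1) = [[3, 1], [2, 1]]  ->  [[-7261, -2693], [2157, 800]]
... * rho(a^-1) = [[7, 12], [-3, -5]]  ->  [[-42748, -73667], [12699, 21884]]
... * rho(a^-1) = [[7, 12], [-3, -5]]  ->  [[-78235, -144641], [23241, 42968]]
... * rho(c) = [[1, -1], [-2, 3]]  ->  [[211047, -355688], [-62695, 105663]]
... * rho(b^-1) = [[1, 1], [0, 1]]  ->  [[211047, -144641], [-62695, 42968]]
... * rho(b^-1) = [[1, 1], [0, 1]]  ->  [[211047, 66406], [-62695, -19727]]
... * rho(a) = [[-5, -12], [3, 7]]  ->  [[-856017, -2067722], [254294, 614251]]
... * rho(b) = [[1, -1], [0, 1]]  ->  [[-856017, -1211705], [254294, 359957]]
tr = -856017 + 359957 = -496060

-496060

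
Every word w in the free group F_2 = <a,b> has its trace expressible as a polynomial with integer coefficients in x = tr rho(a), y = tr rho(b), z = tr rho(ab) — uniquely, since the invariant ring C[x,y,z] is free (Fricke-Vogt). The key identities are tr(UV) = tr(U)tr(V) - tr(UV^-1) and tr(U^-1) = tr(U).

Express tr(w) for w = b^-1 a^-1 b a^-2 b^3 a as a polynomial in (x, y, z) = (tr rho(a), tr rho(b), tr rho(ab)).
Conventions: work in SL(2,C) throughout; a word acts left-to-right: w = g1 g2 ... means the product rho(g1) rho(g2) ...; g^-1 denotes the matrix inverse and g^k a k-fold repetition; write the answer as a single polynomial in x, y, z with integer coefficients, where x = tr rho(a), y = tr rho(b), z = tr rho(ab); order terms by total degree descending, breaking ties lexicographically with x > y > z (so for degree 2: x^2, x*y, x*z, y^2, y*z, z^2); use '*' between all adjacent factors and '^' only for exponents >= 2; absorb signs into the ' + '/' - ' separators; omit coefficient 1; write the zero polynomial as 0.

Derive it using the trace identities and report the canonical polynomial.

-x^3*y^4*z + x^4*y^3 + x^2*y^5 + 2*x^2*y^3*z^2 - x*y^2*z^3 - x^4*y - 5*x^2*y^3 - 2*x^2*y*z^2 - y^5 - y^3*z^2 + x^3*z + 2*x*y^2*z + x*z^3 + 4*x^2*y + 5*y^3 + 2*y*z^2 - 3*x*z - 5*y

and tr(b^2) = tr(b)*tr(b) - tr(1) = y^2 - 2
and tr(b^3) = tr(b)*tr(b^2) - tr(b) = y^3 - 3*y
and tr(b^4) = tr(b)*tr(b^3) - tr(b^2) = y^4 - 4*y^2 + 2
tr(b a b) = tr(b)*tr(a b) - tr(a) = y*z - x
next, tr(b a b^2) = tr(b)*tr(b a b) - tr(b a) = y^2*z - x*y - z
next, tr(b^4 a) = tr(b)*tr(b a b^2) - tr(b a b) = y^3*z - x*y^2 - 2*y*z + x
tr(b^4 a^-1) = tr(b^4)*tr(a) - tr(b^4 a) = x*y^4 - y^3*z - 3*x*y^2 + 2*y*z + x
tr(b a^-2 b^3) = tr(b^4 a^-1)*tr(a) - tr(b^4) = x^2*y^4 - x*y^3*z - 3*x^2*y^2 - y^4 + 2*x*y*z + x^2 + 4*y^2 - 2
and tr(b^3 a b^2) = tr(b)*tr(b^3 a b) - tr(b^3 a) = y^4*z - x*y^3 - 3*y^2*z + 2*x*y + z
tr(a b a b) = tr(a b)*tr(a b) - tr(1)   [split at repeated a] = z^2 - 2
tr(a b a) = tr(a)*tr(b a) - tr(b) = x*z - y
tr(a b a b^2) = tr(b)*tr(a b a b) - tr(a b a) = y*z^2 - x*z - y
tr(a b^3 a b) = tr(b)*tr(a b a b^2) - tr(a b a b) = y^2*z^2 - x*y*z - y^2 - z^2 + 2
and tr(a^2) = tr(a)*tr(a) - tr(1) = x^2 - 2
tr(b a^2 b) = tr(b)*tr(a^2 b) - tr(a^2) = x*y*z - x^2 - y^2 + 2
and tr(a b^3 a) = tr(b)*tr(b a^2 b) - tr(b a^2) = x*y^2*z - x^2*y - y^3 - x*z + 3*y
tr(b^3 a b^2 a) = tr(b)*tr(a b^3 a b) - tr(a b^3 a) = y^3*z^2 - 2*x*y^2*z + x^2*y - y*z^2 + x*z - y
tr(b^3 a b^2 a^-1) = tr(b^3 a b^2)*tr(a) - tr(b^3 a b^2 a) = x*y^4*z - x^2*y^3 - y^3*z^2 - x*y^2*z + x^2*y + y*z^2 + y
next, tr(b a^-2 b^3 a b) = tr(b^3 a b^2 a^-1)*tr(a) - tr(b^3 a b^2) = x^2*y^4*z - x^3*y^3 - x*y^3*z^2 - x^2*y^2*z - y^4*z + x^3*y + x*y^3 + x*y*z^2 + 3*y^2*z - x*y - z
tr(b^3 a b a b) = tr(b)*tr(b a b a b^2) - tr(b a b a b) = y^3*z^2 - x*y^2*z - y^3 - 2*y*z^2 + x*z + 3*y
tr(a b a b a b) = tr(a b)*tr(a b a b) - tr(a^-1 b^-1)   [split at repeated a] = z^3 - 3*z
and tr(a b a b a) = tr(a)*tr(b a b a) - tr(b a b) = x*z^2 - y*z - x
tr(b a b a b a b) = tr(b)*tr(a b a b a b) - tr(a b a b a) = y*z^3 - x*z^2 - 2*y*z + x
tr(b^3 a b a b a) = tr(b)*tr(b a b a b a b) - tr(b a b a b a) = y^2*z^3 - x*y*z^2 - 2*y^2*z - z^3 + x*y + 3*z
tr(a^-1 b^3 a b a b) = tr(b^3 a b a b)*tr(a) - tr(b^3 a b a b a) = x*y^3*z^2 - x^2*y^2*z - y^2*z^3 - x*y^3 - x*y*z^2 + x^2*z + 2*y^2*z + z^3 + 2*x*y - 3*z
next, tr(b a^-2 b^3 a b a) = tr(a^-1 b^3 a b a b)*tr(a) - tr(a^-1 b^3 a b a b a) = x^2*y^3*z^2 - x^3*y^2*z - x*y^2*z^3 - x^2*y^3 - x^2*y*z^2 - y^3*z^2 + x^3*z + 3*x*y^2*z + x*z^3 + 2*x^2*y + y^3 + 2*y*z^2 - 4*x*z - 3*y
next, tr(a^-1 b a^-2 b^3 a b) = tr(b a^-2 b^3 a b)*tr(a) - tr(b a^-2 b^3 a b a) = x^3*y^4*z - x^4*y^3 - 2*x^2*y^3*z^2 - x*y^4*z + x*y^2*z^3 + x^4*y + 2*x^2*y^3 + 2*x^2*y*z^2 + y^3*z^2 - x^3*z - x*z^3 - 3*x^2*y - y^3 - 2*y*z^2 + 3*x*z + 3*y
tr(b^-1 a^-1 b a^-2 b^3 a) = tr(a^-1 b a^-2 b^3 a)*tr(b) - tr(a^-1 b a^-2 b^3 a b) = -x^3*y^4*z + x^4*y^3 + x^2*y^5 + 2*x^2*y^3*z^2 - x*y^2*z^3 - x^4*y - 5*x^2*y^3 - 2*x^2*y*z^2 - y^5 - y^3*z^2 + x^3*z + 2*x*y^2*z + x*z^3 + 4*x^2*y + 5*y^3 + 2*y*z^2 - 3*x*z - 5*y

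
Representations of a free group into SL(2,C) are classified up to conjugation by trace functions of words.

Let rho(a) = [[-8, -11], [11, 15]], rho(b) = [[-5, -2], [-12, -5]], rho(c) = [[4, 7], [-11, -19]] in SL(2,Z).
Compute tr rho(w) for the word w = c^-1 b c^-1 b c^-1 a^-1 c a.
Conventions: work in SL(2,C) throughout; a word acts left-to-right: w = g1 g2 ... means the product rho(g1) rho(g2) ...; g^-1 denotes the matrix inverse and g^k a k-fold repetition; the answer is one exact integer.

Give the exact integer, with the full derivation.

rho(c^-1) = [[-19, -7], [11, 4]]
... * rho(b) = [[-5, -2], [-12, -5]]  ->  [[179, 73], [-103, -42]]
... * rho(c^-1) = [[-19, -7], [11, 4]]  ->  [[-2598, -961], [1495, 553]]
... * rho(b) = [[-5, -2], [-12, -5]]  ->  [[24522, 10001], [-14111, -5755]]
... * rho(c^-1) = [[-19, -7], [11, 4]]  ->  [[-355907, -131650], [204804, 75757]]
... * rho(a^-1) = [[15, 11], [-11, -8]]  ->  [[-3890455, -2861777], [2238733, 1646788]]
... * rho(c) = [[4, 7], [-11, -19]]  ->  [[15917727, 27140578], [-9159736, -15617841]]
... * rho(a) = [[-8, -11], [11, 15]]  ->  [[171204542, 232013673], [-98518363, -133510519]]
tr = 171204542 + -133510519 = 37694023

37694023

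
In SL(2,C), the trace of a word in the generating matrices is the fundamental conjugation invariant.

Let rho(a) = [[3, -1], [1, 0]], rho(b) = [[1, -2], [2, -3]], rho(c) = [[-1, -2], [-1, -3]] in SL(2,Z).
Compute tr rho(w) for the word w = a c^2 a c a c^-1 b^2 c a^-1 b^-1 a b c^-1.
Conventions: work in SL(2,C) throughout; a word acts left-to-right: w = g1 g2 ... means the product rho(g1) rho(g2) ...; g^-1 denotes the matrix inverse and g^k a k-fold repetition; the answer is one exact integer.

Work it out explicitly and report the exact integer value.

-2995

rho(a) = [[3, -1], [1, 0]]
... * rho(c) = [[-1, -2], [-1, -3]]  ->  [[-2, -3], [-1, -2]]
... * rho(c) = [[-1, -2], [-1, -3]]  ->  [[5, 13], [3, 8]]
... * rho(a) = [[3, -1], [1, 0]]  ->  [[28, -5], [17, -3]]
... * rho(c) = [[-1, -2], [-1, -3]]  ->  [[-23, -41], [-14, -25]]
... * rho(a) = [[3, -1], [1, 0]]  ->  [[-110, 23], [-67, 14]]
... * rho(c^-1) = [[-3, 2], [1, -1]]  ->  [[353, -243], [215, -148]]
... * rho(b) = [[1, -2], [2, -3]]  ->  [[-133, 23], [-81, 14]]
... * rho(b) = [[1, -2], [2, -3]]  ->  [[-87, 197], [-53, 120]]
... * rho(c) = [[-1, -2], [-1, -3]]  ->  [[-110, -417], [-67, -254]]
... * rho(a^-1) = [[0, 1], [-1, 3]]  ->  [[417, -1361], [254, -829]]
... * rho(b^-1) = [[-3, 2], [-2, 1]]  ->  [[1471, -527], [896, -321]]
... * rho(a) = [[3, -1], [1, 0]]  ->  [[3886, -1471], [2367, -896]]
... * rho(b) = [[1, -2], [2, -3]]  ->  [[944, -3359], [575, -2046]]
... * rho(c^-1) = [[-3, 2], [1, -1]]  ->  [[-6191, 5247], [-3771, 3196]]
tr = -6191 + 3196 = -2995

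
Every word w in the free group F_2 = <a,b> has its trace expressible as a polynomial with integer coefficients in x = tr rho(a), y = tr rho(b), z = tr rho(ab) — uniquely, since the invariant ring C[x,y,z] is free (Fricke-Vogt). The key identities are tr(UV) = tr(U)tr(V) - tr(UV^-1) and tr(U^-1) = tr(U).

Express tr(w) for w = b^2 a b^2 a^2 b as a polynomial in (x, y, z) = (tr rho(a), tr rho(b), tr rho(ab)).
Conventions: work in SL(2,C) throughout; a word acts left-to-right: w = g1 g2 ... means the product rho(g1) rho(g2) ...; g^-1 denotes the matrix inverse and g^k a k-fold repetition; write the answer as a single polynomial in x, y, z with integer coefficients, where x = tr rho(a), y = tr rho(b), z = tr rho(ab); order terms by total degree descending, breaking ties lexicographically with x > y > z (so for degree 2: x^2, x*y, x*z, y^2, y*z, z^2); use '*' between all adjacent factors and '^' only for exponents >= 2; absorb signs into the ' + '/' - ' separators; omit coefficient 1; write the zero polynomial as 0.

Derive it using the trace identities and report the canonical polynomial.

x*y^3*z^2 - 2*x^2*y^2*z - y^4*z + x^3*y + x*y^3 - x*y*z^2 + x^2*z + 3*y^2*z - 3*x*y - z

tr(b a b a) = tr(b a) tr(b a) - tr(1)   [split at repeated b] = z^2 - 2
use: tr(b a b) = tr(b) tr(a b) - tr(a) = y*z - x
tr(a^2 b a b) = tr(a) tr(b a b a) - tr(b a b) = x*z^2 - y*z - x
use: tr(a b a) = tr(a) tr(b a) - tr(b) = x*z - y
apply: tr(a^2 b a) = tr(a) tr(a b a) - tr(a b) = x^2*z - x*y - z
apply: tr(a b^2 a^2 b) = tr(b) tr(a^2 b a b) - tr(a^2 b a) = x*y*z^2 - x^2*z - y^2*z + z
tr(a^2) = tr(a) tr(a) - tr(1) = x^2 - 2
apply: tr(a b^2 a) = tr(b) tr(a^2 b) - tr(a^2) = x*y*z - x^2 - y^2 + 2
use: tr(a b^2 a^2) = tr(a) tr(a b^2 a) - tr(a b^2) = x^2*y*z - x^3 - x*y^2 - y*z + 3*x
apply: tr(a b^2 a^2 b^2) = tr(b) tr(a b^2 a^2 b) - tr(a b^2 a^2) = x*y^2*z^2 - 2*x^2*y*z - y^3*z + x^3 + x*y^2 + 2*y*z - 3*x
tr(b^2 a b^2 a^2 b) = tr(b) tr(a b^2 a^2 b^2) - tr(a b^2 a^2 b) = x*y^3*z^2 - 2*x^2*y^2*z - y^4*z + x^3*y + x*y^3 - x*y*z^2 + x^2*z + 3*y^2*z - 3*x*y - z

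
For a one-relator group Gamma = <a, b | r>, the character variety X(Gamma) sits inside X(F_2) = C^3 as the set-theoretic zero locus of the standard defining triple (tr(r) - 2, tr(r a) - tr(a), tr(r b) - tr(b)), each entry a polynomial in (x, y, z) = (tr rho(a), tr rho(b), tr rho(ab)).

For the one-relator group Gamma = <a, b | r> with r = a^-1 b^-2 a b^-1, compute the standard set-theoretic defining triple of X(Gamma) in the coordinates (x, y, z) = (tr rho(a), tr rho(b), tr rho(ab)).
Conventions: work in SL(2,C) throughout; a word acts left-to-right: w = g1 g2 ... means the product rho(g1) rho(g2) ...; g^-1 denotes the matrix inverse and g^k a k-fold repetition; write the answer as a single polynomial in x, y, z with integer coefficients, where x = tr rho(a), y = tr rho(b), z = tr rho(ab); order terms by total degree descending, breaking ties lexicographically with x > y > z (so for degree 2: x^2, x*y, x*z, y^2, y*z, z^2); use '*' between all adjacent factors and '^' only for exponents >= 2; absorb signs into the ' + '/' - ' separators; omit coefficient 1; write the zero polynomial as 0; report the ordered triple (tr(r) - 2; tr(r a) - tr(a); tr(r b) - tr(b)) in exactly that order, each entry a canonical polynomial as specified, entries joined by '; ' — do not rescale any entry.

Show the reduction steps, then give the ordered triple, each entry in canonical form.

x*y^2*z - x^2*y - y*z^2 + y - 2; x*y^3 - y^2*z - 2*x*y - x + z; y^2 - y - 2

trace(b^-1) = trace(b) = y
trace(b a b) = trace(b) * trace(a b) - trace(a)   [square of b] = y*z - x
trace(b a b a) = trace(b a) * trace(b a) - trace(1)   [split at a repeated b] = z^2 - 2
trace(a^-1 b a b) = trace(b a b) * trace(a) - trace(b a b a)   [inverse elimination on a] = x*y*z - x^2 - z^2 + 2
trace(a b^-1 a^-1 b) = trace(a^-1 b a) * trace(b) - trace(a^-1 b a b)   [inverse elimination on b] = -x*y*z + x^2 + y^2 + z^2 - 2
trace(b^-1 a b^-1 a^-1) = trace(a b^-1 a^-1) * trace(b) - trace(a b^-1 a^-1 b)   [inverse elimination on b] = x*y*z - x^2 - z^2 + 2
trace(a^-1 b^-2 a b^-1) = trace(b^-1 a b^-1 a^-1) * trace(b) - trace(b^-1 a b^-1 a^-1 b)   [inverse elimination on b] = x*y^2*z - x^2*y - y*z^2 + y
so trace(a b^-1) = trace(a) * trace(b) - trace(a b) = x*y - z
trace(b^-1 a b^-1) = trace(a b^-1) * trace(b) - trace(a) = x*y^2 - y*z - x
trace(b^-2 a b^-1) = trace(b^-1 a b^-1) * trace(b) - trace(b^-1 a) = x*y^3 - y^2*z - 2*x*y + z
trace(b^-2) = trace(b^-1) * trace(b) - trace(1) = y^2 - 2
assemble the triple (trace(r) - 2; trace(r a) - x; trace(r b) - y)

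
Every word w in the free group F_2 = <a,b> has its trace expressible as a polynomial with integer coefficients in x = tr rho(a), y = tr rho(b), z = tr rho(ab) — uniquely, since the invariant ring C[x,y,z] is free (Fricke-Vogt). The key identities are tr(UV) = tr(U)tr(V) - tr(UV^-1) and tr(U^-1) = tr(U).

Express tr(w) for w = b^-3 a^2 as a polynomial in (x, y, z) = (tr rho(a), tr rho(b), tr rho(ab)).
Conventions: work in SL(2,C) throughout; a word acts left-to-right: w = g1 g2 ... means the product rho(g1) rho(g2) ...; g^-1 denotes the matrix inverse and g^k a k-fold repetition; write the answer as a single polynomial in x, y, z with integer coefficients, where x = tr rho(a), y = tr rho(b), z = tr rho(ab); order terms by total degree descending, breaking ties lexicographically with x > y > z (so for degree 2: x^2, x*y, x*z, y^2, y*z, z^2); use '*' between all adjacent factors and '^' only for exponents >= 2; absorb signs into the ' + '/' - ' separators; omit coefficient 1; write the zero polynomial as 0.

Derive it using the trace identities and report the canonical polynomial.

next, tr(a^2) = tr(a)*tr(a) - tr(1)  (reduce the a square) = x^2 - 2
tr(a^2 b) = tr(a)*tr(b a) - tr(b)  (reduce the a square) = x*z - y
tr(b^-1 a^2) = tr(a^2)*tr(b) - tr(a^2 b)  (eliminate b^-1) = x^2*y - x*z - y
tr(b^-1 a^2 b^-1) = tr(b^-1 a^2)*tr(b) - tr(b^-1 a^2 b)  (eliminate b^-1) = x^2*y^2 - x*y*z - x^2 - y^2 + 2
next, tr(b^-3 a^2) = tr(b^-1 a^2 b^-1)*tr(b) - tr(b^-1 a^2)  (eliminate b^-1) = x^2*y^3 - x*y^2*z - 2*x^2*y - y^3 + x*z + 3*y

x^2*y^3 - x*y^2*z - 2*x^2*y - y^3 + x*z + 3*y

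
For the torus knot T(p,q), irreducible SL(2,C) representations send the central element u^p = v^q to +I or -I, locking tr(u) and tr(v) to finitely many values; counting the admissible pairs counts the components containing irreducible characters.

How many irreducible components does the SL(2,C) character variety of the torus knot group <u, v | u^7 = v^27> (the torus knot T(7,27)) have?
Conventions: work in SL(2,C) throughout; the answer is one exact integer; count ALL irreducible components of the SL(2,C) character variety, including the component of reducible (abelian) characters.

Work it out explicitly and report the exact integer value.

For T(7,27): irreducibility forces the central element u^7 = v^27 to one of +I, -I.
On an irreducible component, tr(u) is locked at 2*cos(pi*alpha/7) for some alpha in 1..6, and tr(v) at 2*cos(pi*beta/27) for some beta in 1..26.
The two central values (-1)^alpha I and (-1)^beta I must be the same matrix, so alpha and beta share a parity.
Counting: 3 odd alphas x 13 odd betas + 3 even alphas x 13 even betas = 39 + 39 = 78.
components with irreducible characters: 78; plus the single component of reducible (abelian) characters: total 79.

79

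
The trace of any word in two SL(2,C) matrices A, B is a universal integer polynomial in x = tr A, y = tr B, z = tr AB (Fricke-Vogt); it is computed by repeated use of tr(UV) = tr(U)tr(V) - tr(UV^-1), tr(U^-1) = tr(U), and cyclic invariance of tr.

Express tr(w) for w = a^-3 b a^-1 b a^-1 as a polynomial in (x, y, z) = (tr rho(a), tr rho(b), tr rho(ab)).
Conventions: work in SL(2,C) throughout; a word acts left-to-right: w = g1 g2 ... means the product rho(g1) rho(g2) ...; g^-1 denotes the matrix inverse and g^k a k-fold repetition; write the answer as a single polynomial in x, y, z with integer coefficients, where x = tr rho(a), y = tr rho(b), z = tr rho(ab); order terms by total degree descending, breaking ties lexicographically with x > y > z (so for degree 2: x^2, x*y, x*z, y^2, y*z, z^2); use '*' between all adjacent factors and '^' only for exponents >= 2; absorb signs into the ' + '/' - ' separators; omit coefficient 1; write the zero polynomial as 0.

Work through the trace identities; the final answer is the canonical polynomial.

apply: trace(b^2) = trace(b)*trace(b) - trace(1)  (reduce the b square) = y^2 - 2
apply: trace(b^2 a) = trace(b)*trace(a b) - trace(a)  (reduce the b square) = y*z - x
trace(a^-1 b^2) = trace(b^2)*trace(a) - trace(b^2 a)  (eliminate a^-1) = x*y^2 - y*z - x
trace(a^-2 b^2) = trace(a^-1 b^2)*trace(a) - trace(a^-1 b^2 a)  (eliminate a^-1) = x^2*y^2 - x*y*z - x^2 - y^2 + 2
use: trace(b a^-3 b) = trace(a^-2 b^2)*trace(a) - trace(a^-2 b^2 a)  (eliminate a^-1) = x^3*y^2 - x^2*y*z - x^3 - 2*x*y^2 + y*z + 3*x
use: trace(b a b a) = trace(a b)*trace(a b) - trace(1)  (split on a) = z^2 - 2
use: trace(a^-1 b a b) = trace(b a b)*trace(a) - trace(b a b a)  (eliminate a^-1) = x*y*z - x^2 - z^2 + 2
trace(b a b a^-2) = trace(a^-1 b a b)*trace(a) - trace(a^-1 b a b a)  (eliminate a^-1) = x^2*y*z - x^3 - x*z^2 - y*z + 3*x
trace(b a^-3 b a) = trace(b a b a^-2)*trace(a) - trace(b a b a^-1)  (eliminate a^-1) = x^3*y*z - x^4 - x^2*z^2 - 2*x*y*z + 4*x^2 + z^2 - 2
apply: trace(a^-2 b a^-1 b a^-1) = trace(b a^-3 b)*trace(a) - trace(b a^-3 b a)  (eliminate a^-1) = x^4*y^2 - 2*x^3*y*z - 2*x^2*y^2 + x^2*z^2 + 3*x*y*z - x^2 - z^2 + 2
trace(b a^-1 b a^-1) = trace(b a^-1 b)*trace(a) - trace(b a^-1 b a)  (eliminate a^-1) = x^2*y^2 - 2*x*y*z + z^2 - 2
trace(a^-2 b a^-1 b) = trace(b a^-1 b a^-1)*trace(a) - trace(b a^-1 b)  (eliminate a^-1) = x^3*y^2 - 2*x^2*y*z - x*y^2 + x*z^2 + y*z - x
use: trace(a^-3 b a^-1 b a^-1) = trace(a^-2 b a^-1 b a^-1)*trace(a) - trace(a^-2 b a^-1 b)  (eliminate a^-1) = x^5*y^2 - 2*x^4*y*z - 3*x^3*y^2 + x^3*z^2 + 5*x^2*y*z - x^3 + x*y^2 - 2*x*z^2 - y*z + 3*x

x^5*y^2 - 2*x^4*y*z - 3*x^3*y^2 + x^3*z^2 + 5*x^2*y*z - x^3 + x*y^2 - 2*x*z^2 - y*z + 3*x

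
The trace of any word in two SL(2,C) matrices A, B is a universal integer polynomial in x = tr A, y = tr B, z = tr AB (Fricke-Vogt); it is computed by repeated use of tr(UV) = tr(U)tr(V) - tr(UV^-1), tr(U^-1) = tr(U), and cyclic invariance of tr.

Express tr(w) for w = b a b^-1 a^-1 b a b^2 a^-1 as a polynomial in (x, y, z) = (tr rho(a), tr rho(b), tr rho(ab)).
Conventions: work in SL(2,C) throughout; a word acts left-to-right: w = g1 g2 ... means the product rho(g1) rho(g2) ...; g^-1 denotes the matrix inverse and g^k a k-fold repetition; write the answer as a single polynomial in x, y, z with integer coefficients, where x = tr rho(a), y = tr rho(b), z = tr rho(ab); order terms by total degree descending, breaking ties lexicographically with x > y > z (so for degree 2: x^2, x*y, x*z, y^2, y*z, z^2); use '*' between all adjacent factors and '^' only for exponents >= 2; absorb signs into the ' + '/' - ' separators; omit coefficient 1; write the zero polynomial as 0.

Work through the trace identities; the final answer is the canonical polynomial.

-x^2*y^3*z^2 + 2*x^3*y^2*z + x*y^4*z + 2*x*y^2*z^3 - x^4*y - x^2*y^3 - 2*x^2*y*z^2 - y^3*z^2 - y*z^4 - 3*x*y^2*z + 3*x^2*y + 3*y*z^2 + y

trace(b^2 a) = trace(b)*trace(a b) - trace(a)  (reduce the b square) = y*z - x
next, trace(b^2) = trace(b)*trace(b) - trace(1)  (reduce the b square) = y^2 - 2
and trace(b a^2 b) = trace(a)*trace(b^2 a) - trace(b^2)  (reduce the a square) = x*y*z - x^2 - y^2 + 2
and trace(b a^2) = trace(a)*trace(b a) - trace(b)  (reduce the a square) = x*z - y
trace(b a^2 b^2) = trace(b)*trace(b a^2 b) - trace(b a^2)  (reduce the b square) = x*y^2*z - x^2*y - y^3 - x*z + 3*y
trace(a b a b) = trace(a b)*trace(a b) - trace(1)  (split on a) = z^2 - 2
trace(b^2 a b a) = trace(b)*trace(a b a b) - trace(a b a)  (reduce the b square) = y*z^2 - x*z - y
trace(b^2 a b) = trace(b)*trace(a b^2) - trace(a b)  (reduce the b square) = y^2*z - x*y - z
trace(b a^2 b^2 a) = trace(a)*trace(b^2 a b a) - trace(b^2 a b)  (reduce the a square) = x*y*z^2 - x^2*z - y^2*z + z
trace(a b^2 a^-1 b a) = trace(b a^2 b^2)*trace(a) - trace(b a^2 b^2 a)  (eliminate a^-1) = x^2*y^2*z - x^3*y - x*y^3 - x*y*z^2 + y^2*z + 3*x*y - z
and trace(a^2 b a b) = trace(a)*trace(b a b a) - trace(b a b)  (reduce the a square) = x*z^2 - y*z - x
and trace(a^2 b a) = trace(a)*trace(a b a) - trace(a b)  (reduce the a square) = x^2*z - x*y - z
trace(b a^2 b a b) = trace(b)*trace(a^2 b a b) - trace(a^2 b a)  (reduce the b square) = x*y*z^2 - x^2*z - y^2*z + z
trace(a b a b^3 a) = trace(b)*trace(b a^2 b a b) - trace(b a^2 b a)  (reduce the b square) = x*y^2*z^2 - x^2*y*z - y^3*z - x*z^2 + 2*y*z + x
next, trace(a b a b a b) = trace(a b)*trace(a b a b) - trace(a^-1 b^-1)  (split on a) = z^3 - 3*z
and trace(a b a b a b^2) = trace(b)*trace(a b a b a b) - trace(a b a b a)  (reduce the b square) = y*z^3 - x*z^2 - 2*y*z + x
trace(a b a b^3 a b) = trace(b)*trace(a b a b a b^2) - trace(a b a b a b)  (reduce the b square) = y^2*z^3 - x*y*z^2 - 2*y^2*z - z^3 + x*y + 3*z
and trace(b a b^-1 a b a b^2) = trace(a b a b^3 a)*trace(b) - trace(a b a b^3 a b)  (eliminate b^-1) = x*y^3*z^2 - x^2*y^2*z - y^4*z - y^2*z^3 + 4*y^2*z + z^3 - 3*z
and trace(b a b^2 a b) = trace(b)*trace(a b^2 a b) - trace(a b^2 a)  (reduce the b square) = y^2*z^2 - 2*x*y*z + x^2 - 2
and trace(a b a b^2 a b a) = trace(a)*trace(b a b^2 a b a) - trace(b a b^2 a b)  (reduce the a square) = x*y*z^3 - x^2*z^2 - y^2*z^2 + 2
trace(a b a b a b a b) = trace(b a b a b a)*trace(b a) - trace(a b a b)  (split on b) = z^4 - 4*z^2 + 2
and trace(a b a b a b a) = trace(a)*trace(b a b a b a) - trace(b a b a b)  (reduce the a square) = x*z^3 - y*z^2 - 2*x*z + y
and trace(a b a b^2 a b a b) = trace(b)*trace(a b a b a b a b) - trace(a b a b a b a)  (reduce the b square) = y*z^4 - x*z^3 - 3*y*z^2 + 2*x*z + y
next, trace(b a b^-1 a b a b^2 a) = trace(a b a b^2 a b a)*trace(b) - trace(a b a b^2 a b a b)  (eliminate b^-1) = x*y^2*z^3 - x^2*y*z^2 - y^3*z^2 - y*z^4 + x*z^3 + 3*y*z^2 - 2*x*z + y
trace(b a b^2 a^-1 b a b^-1 a) = trace(b a b^-1 a b a b^2)*trace(a) - trace(b a b^-1 a b a b^2 a)  (eliminate a^-1) = x^2*y^3*z^2 - x^3*y^2*z - x*y^4*z - 2*x*y^2*z^3 + x^2*y*z^2 + y^3*z^2 + y*z^4 + 4*x*y^2*z - 3*y*z^2 - x*z - y
trace(b a b^-1 a^-1 b a b^2 a^-1) = trace(b a b^2 a^-1 b a b^-1)*trace(a) - trace(b a b^2 a^-1 b a b^-1 a)  (eliminate a^-1) = -x^2*y^3*z^2 + 2*x^3*y^2*z + x*y^4*z + 2*x*y^2*z^3 - x^4*y - x^2*y^3 - 2*x^2*y*z^2 - y^3*z^2 - y*z^4 - 3*x*y^2*z + 3*x^2*y + 3*y*z^2 + y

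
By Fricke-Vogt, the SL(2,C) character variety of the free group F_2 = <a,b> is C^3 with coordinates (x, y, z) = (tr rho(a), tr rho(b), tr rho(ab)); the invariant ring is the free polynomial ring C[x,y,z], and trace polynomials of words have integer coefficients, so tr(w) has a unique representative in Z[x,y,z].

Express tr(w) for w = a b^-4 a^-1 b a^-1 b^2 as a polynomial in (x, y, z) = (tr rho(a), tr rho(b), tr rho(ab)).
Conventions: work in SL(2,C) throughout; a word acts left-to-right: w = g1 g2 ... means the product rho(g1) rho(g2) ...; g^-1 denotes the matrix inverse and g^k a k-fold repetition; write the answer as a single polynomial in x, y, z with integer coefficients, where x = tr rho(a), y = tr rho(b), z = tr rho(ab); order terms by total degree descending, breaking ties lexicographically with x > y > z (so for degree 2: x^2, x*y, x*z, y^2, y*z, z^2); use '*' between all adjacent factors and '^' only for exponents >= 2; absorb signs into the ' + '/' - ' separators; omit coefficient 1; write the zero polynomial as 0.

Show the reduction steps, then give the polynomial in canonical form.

next, trace(b^2 a) = trace(b) * trace(a b) - trace(a) = y*z - x
next, trace(b^3 a) = trace(b) * trace(a b^2) - trace(a b) = y^2*z - x*y - z
trace(b^2) = trace(b) * trace(b) - trace(1) = y^2 - 2
trace(b^3) = trace(b) * trace(b^2) - trace(b) = y^3 - 3*y
trace(a b^3 a) = trace(a) * trace(b^3 a) - trace(b^3) = x*y^2*z - x^2*y - y^3 - x*z + 3*y
next, trace(a b a b) = trace(a b) * trace(a b) - trace(1) = z^2 - 2
trace(a b a) = trace(a) * trace(b a) - trace(b) = x*z - y
next, trace(a b a b^2) = trace(b) * trace(a b a b) - trace(a b a) = y*z^2 - x*z - y
and trace(a b^3 a b) = trace(b) * trace(a b a b^2) - trace(a b a b) = y^2*z^2 - x*y*z - y^2 - z^2 + 2
trace(b^3 a b^-1 a) = trace(a b^3 a) * trace(b) - trace(a b^3 a b) = x*y^3*z - x^2*y^2 - y^4 - y^2*z^2 + 4*y^2 + z^2 - 2
and trace(b^-1 a^-1 b^3 a) = trace(b^3 a b^-1) * trace(a) - trace(b^3 a b^-1 a) = -x*y^3*z + x^2*y^2 + y^4 + y^2*z^2 + x*y*z - x^2 - 4*y^2 - z^2 + 2
and trace(b^2 a b^-2 a^-1 b) = trace(b^-1 a^-1 b^3 a) * trace(b) - trace(b^-1 a^-1 b^3 a b) = -x*y^4*z + x^2*y^3 + y^5 + y^3*z^2 + x*y^2*z - x^2*y - 5*y^3 - y*z^2 + 5*y
trace(a^2) = trace(a) * trace(a) - trace(1) = x^2 - 2
and trace(a b^2 a) = trace(b) * trace(a^2 b) - trace(a^2) = x*y*z - x^2 - y^2 + 2
trace(a^2 b a b) = trace(a) * trace(b a b a) - trace(b a b) = x*z^2 - y*z - x
next, trace(a^2 b a) = trace(a) * trace(a b a) - trace(a b) = x^2*z - x*y - z
and trace(a b a b^2 a) = trace(b) * trace(a^2 b a b) - trace(a^2 b a) = x*y*z^2 - x^2*z - y^2*z + z
trace(a b a b a b) = trace(b a) * trace(b a b a) - trace(b^-1 a^-1) = z^3 - 3*z
trace(a b a b^2 a b) = trace(b) * trace(a b a b a b) - trace(a b a b a) = y*z^3 - x*z^2 - 2*y*z + x
trace(b a b^2 a b^-1 a) = trace(a b a b^2 a) * trace(b) - trace(a b a b^2 a b) = x*y^2*z^2 - x^2*y*z - y^3*z - y*z^3 + x*z^2 + 3*y*z - x
and trace(b^-1 a^-1 b a b^2 a) = trace(b a b^2 a b^-1) * trace(a) - trace(b a b^2 a b^-1 a) = -x*y^2*z^2 + 2*x^2*y*z + y^3*z + y*z^3 - x^3 - x*y^2 - x*z^2 - 3*y*z + 3*x
and trace(b^2 a b^-2 a^-1 b a) = trace(b^-1 a^-1 b a b^2 a) * trace(b) - trace(b^-1 a^-1 b a b^2 a b) = -x*y^3*z^2 + 2*x^2*y^2*z + y^4*z + y^2*z^3 - x^3*y - x*y^3 - x*y*z^2 - 4*y^2*z + 4*x*y + z
and trace(b^-2 a^-1 b a^-1 b^2 a) = trace(b^2 a b^-2 a^-1 b) * trace(a) - trace(b^2 a b^-2 a^-1 b a) = -x^2*y^4*z + x^3*y^3 + x*y^5 + 2*x*y^3*z^2 - x^2*y^2*z - y^4*z - y^2*z^3 - 4*x*y^3 + 4*y^2*z + x*y - z
trace(a b a^-1 b^2 a) = trace(b^2 a^2 b) * trace(a) - trace(b^2 a^2 b a) = x^2*y^2*z - x^3*y - x*y^3 - x*y*z^2 + y^2*z + 3*x*y - z
and trace(a b a^-1 b^2 a b) = trace(b^2 a b a b) * trace(a) - trace(b^2 a b a b a) = x*y^2*z^2 - x^2*y*z - y*z^3 - x*y^2 + 2*y*z + x
next, trace(b a^-1 b^2 a b^-1 a) = trace(a b a^-1 b^2 a) * trace(b) - trace(a b a^-1 b^2 a b) = x^2*y^3*z - x^3*y^2 - x*y^4 - 2*x*y^2*z^2 + x^2*y*z + y^3*z + y*z^3 + 4*x*y^2 - 3*y*z - x
trace(b^-1 a^-1 b a^-1 b^2 a) = trace(b a^-1 b^2 a b^-1) * trace(a) - trace(b a^-1 b^2 a b^-1 a) = -x^2*y^3*z + x^3*y^2 + x*y^4 + 2*x*y^2*z^2 - x^2*y*z - y^3*z - y*z^3 - 3*x*y^2 + 3*y*z - x
trace(b^-1 a^-1 b a^-1 b^2 a b^-2) = trace(b^-2 a^-1 b a^-1 b^2 a) * trace(b) - trace(b^-2 a^-1 b a^-1 b^2 a b) = -x^2*y^5*z + x^3*y^4 + x*y^6 + 2*x*y^4*z^2 - y^5*z - y^3*z^3 - x^3*y^2 - 5*x*y^4 - 2*x*y^2*z^2 + x^2*y*z + 5*y^3*z + y*z^3 + 4*x*y^2 - 4*y*z + x
and trace(a b^-4 a^-1 b a^-1 b^2) = trace(b^-1 a^-1 b a^-1 b^2 a b^-2) * trace(b) - trace(b^-1 a^-1 b a^-1 b^2 a b^-1) = -x^2*y^6*z + x^3*y^5 + x*y^7 + 2*x*y^5*z^2 + x^2*y^4*z - y^6*z - y^4*z^3 - 2*x^3*y^3 - 6*x*y^5 - 4*x*y^3*z^2 + 2*x^2*y^2*z + 6*y^4*z + 2*y^2*z^3 + 8*x*y^3 - 8*y^2*z + z

-x^2*y^6*z + x^3*y^5 + x*y^7 + 2*x*y^5*z^2 + x^2*y^4*z - y^6*z - y^4*z^3 - 2*x^3*y^3 - 6*x*y^5 - 4*x*y^3*z^2 + 2*x^2*y^2*z + 6*y^4*z + 2*y^2*z^3 + 8*x*y^3 - 8*y^2*z + z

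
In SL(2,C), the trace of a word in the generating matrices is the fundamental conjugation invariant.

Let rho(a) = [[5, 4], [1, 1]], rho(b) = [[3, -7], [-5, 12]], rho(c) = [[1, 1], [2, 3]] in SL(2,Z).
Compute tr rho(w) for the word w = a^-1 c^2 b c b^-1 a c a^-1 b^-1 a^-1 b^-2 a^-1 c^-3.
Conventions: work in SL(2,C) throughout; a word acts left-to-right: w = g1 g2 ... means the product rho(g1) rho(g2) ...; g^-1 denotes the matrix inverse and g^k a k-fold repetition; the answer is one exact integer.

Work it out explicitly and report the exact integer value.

rho(a^-1) = [[1, -4], [-1, 5]]
... * rho(c) = [[1, 1], [2, 3]]  ->  [[-7, -11], [9, 14]]
... * rho(c) = [[1, 1], [2, 3]]  ->  [[-29, -40], [37, 51]]
... * rho(b) = [[3, -7], [-5, 12]]  ->  [[113, -277], [-144, 353]]
... * rho(c) = [[1, 1], [2, 3]]  ->  [[-441, -718], [562, 915]]
... * rho(b^-1) = [[12, 7], [5, 3]]  ->  [[-8882, -5241], [11319, 6679]]
... * rho(a) = [[5, 4], [1, 1]]  ->  [[-49651, -40769], [63274, 51955]]
... * rho(c) = [[1, 1], [2, 3]]  ->  [[-131189, -171958], [167184, 219139]]
... * rho(a^-1) = [[1, -4], [-1, 5]]  ->  [[40769, -335034], [-51955, 426959]]
... * rho(b^-1) = [[12, 7], [5, 3]]  ->  [[-1185942, -719719], [1511335, 917192]]
... * rho(a^-1) = [[1, -4], [-1, 5]]  ->  [[-466223, 1145173], [594143, -1459380]]
... * rho(b^-1) = [[12, 7], [5, 3]]  ->  [[131189, 171958], [-167184, -219139]]
... * rho(b^-1) = [[12, 7], [5, 3]]  ->  [[2434058, 1434197], [-3101903, -1827705]]
... * rho(a^-1) = [[1, -4], [-1, 5]]  ->  [[999861, -2565247], [-1274198, 3269087]]
... * rho(c^-1) = [[3, -1], [-2, 1]]  ->  [[8130077, -3565108], [-10360768, 4543285]]
... * rho(c^-1) = [[3, -1], [-2, 1]]  ->  [[31520447, -11695185], [-40168874, 14904053]]
... * rho(c^-1) = [[3, -1], [-2, 1]]  ->  [[117951711, -43215632], [-150314728, 55072927]]
tr = 117951711 + 55072927 = 173024638

173024638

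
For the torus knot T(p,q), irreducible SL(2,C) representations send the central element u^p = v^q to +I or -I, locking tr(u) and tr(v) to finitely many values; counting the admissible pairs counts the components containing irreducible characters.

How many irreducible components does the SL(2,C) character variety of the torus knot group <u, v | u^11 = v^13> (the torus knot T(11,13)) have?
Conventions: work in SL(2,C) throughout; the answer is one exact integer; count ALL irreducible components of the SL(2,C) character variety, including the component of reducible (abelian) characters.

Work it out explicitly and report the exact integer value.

61

For T(11,13): irreducibility forces the central element u^11 = v^13 to one of +I, -I.
On an irreducible component, tr(u) is locked at 2*cos(pi*alpha/11) for some alpha in 1..10, and tr(v) at 2*cos(pi*beta/13) for some beta in 1..12.
The two central values (-1)^alpha I and (-1)^beta I must be the same matrix, so alpha and beta share a parity.
Enumerate parity-matched pairs: 5*6 odd-odd plus 5*6 even-even gives 60.
That is 60 components of irreducible characters, and with the reducible (abelian) component the total is 61.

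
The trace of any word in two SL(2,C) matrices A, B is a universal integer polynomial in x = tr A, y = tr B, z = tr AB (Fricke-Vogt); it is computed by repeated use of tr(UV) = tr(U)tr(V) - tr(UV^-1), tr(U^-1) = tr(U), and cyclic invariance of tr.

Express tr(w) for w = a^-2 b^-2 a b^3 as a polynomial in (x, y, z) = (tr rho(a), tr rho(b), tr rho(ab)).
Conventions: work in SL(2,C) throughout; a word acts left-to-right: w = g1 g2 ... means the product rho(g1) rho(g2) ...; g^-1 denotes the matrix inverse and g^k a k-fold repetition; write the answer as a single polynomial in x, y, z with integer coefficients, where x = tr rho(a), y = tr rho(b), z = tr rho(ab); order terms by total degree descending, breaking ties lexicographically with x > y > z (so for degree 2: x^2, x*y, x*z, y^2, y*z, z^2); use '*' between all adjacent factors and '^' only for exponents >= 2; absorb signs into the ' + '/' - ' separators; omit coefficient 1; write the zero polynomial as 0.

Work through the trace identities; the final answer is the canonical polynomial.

-x^2*y^4*z + x^3*y^3 + x*y^5 + x*y^3*z^2 + x^2*y^2*z - x^3*y - 5*x*y^3 - x*y*z^2 + 5*x*y - z

and trace(a b^2) = trace(b) * trace(a b) - trace(a) = y*z - x
trace(b^3 a) = trace(b) * trace(a b^2) - trace(a b) = y^2*z - x*y - z
trace(b^2) = trace(b) * trace(b) - trace(1) = y^2 - 2
and trace(b^3) = trace(b) * trace(b^2) - trace(b) = y^3 - 3*y
trace(a b^3 a) = trace(a) * trace(b^3 a) - trace(b^3) = x*y^2*z - x^2*y - y^3 - x*z + 3*y
trace(a b a b) = trace(b a) * trace(b a) - trace(1) = z^2 - 2
trace(a b a) = trace(a) * trace(b a) - trace(b) = x*z - y
trace(a b a b^2) = trace(b) * trace(a b a b) - trace(a b a) = y*z^2 - x*z - y
trace(a b^3 a b) = trace(b) * trace(a b a b^2) - trace(a b a b) = y^2*z^2 - x*y*z - y^2 - z^2 + 2
and trace(b^-1 a b^3 a) = trace(a b^3 a) * trace(b) - trace(a b^3 a b) = x*y^3*z - x^2*y^2 - y^4 - y^2*z^2 + 4*y^2 + z^2 - 2
trace(b^-2 a b^3 a) = trace(b^-1 a b^3 a) * trace(b) - trace(b^-1 a b^3 a b) = x*y^4*z - x^2*y^3 - y^5 - y^3*z^2 - x*y^2*z + x^2*y + 5*y^3 + y*z^2 + x*z - 5*y
trace(b^-2 a b^3 a^-1) = trace(b^-2 a b^3) * trace(a) - trace(b^-2 a b^3 a) = -x*y^4*z + x^2*y^3 + y^5 + y^3*z^2 + x*y^2*z - x^2*y - 5*y^3 - y*z^2 + 5*y
next, trace(a^-2 b^-2 a b^3) = trace(b^-2 a b^3 a^-1) * trace(a) - trace(b^-2 a b^3) = -x^2*y^4*z + x^3*y^3 + x*y^5 + x*y^3*z^2 + x^2*y^2*z - x^3*y - 5*x*y^3 - x*y*z^2 + 5*x*y - z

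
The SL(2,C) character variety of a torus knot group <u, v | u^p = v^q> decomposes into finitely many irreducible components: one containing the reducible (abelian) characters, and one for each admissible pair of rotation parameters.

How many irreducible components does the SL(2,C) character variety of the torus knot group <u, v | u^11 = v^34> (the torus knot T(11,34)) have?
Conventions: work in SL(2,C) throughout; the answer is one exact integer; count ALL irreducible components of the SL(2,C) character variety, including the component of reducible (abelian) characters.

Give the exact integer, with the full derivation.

166

In the torus knot group T(11,34), u^11 = v^34 is central, so an irreducible representation sends it to +I or -I (Schur).
On an irreducible component, tr(u) is locked at 2*cos(pi*alpha/11) for some alpha in 1..10, and tr(v) at 2*cos(pi*beta/34) for some beta in 1..33.
Consistency of u^11 = (-1)^alpha I with v^34 = (-1)^beta I forces alpha = beta (mod 2).
Enumerate parity-matched pairs: 5*17 odd-odd plus 5*16 even-even gives 165.
Total: 165 irreducible-character components + 1 reducible (abelian) component = 166.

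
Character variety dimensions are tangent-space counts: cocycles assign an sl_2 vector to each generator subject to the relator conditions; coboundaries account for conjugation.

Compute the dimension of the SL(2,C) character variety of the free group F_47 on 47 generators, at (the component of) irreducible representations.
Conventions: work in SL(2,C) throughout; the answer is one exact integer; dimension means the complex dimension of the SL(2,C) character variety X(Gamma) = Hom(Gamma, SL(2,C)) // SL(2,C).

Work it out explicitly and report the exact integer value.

The free group F_47: 47 generators, no relators.
So Z^1 = (sl_2)^47 in full: dim Z^1 = 141.
Irreducibility makes the coboundary map sl_2 -> Z^1 injective (trivial centralizer), so dim B^1 = 3.
dim H^1 = 141 - 3 = 138, which is dim X.

138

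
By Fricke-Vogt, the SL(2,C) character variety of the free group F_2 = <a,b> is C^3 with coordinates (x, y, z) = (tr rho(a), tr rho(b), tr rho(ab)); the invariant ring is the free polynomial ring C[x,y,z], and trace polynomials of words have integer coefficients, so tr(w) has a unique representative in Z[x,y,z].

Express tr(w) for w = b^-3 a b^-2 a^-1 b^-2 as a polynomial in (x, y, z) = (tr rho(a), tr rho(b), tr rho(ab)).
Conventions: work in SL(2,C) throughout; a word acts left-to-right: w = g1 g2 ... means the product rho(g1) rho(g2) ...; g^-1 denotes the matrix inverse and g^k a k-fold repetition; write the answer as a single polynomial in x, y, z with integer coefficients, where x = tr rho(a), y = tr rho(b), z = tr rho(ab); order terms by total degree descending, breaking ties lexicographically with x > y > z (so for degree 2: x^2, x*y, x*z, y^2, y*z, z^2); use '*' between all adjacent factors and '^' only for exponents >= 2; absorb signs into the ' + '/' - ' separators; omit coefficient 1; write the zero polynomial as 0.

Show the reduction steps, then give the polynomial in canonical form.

tr(b^-1) = tr(b) = y
so tr(a b a) = tr(a)*tr(b a) - tr(b)  (reduce the a square) = x*z - y
tr(a b a b) = tr(b a)*tr(b a) - tr(1)  (split on b) = z^2 - 2
reduce: tr(b^-1 a b a) = tr(a b a)*tr(b) - tr(a b a b)  (eliminate b^-1) = x*y*z - y^2 - z^2 + 2
so tr(a^-1 b^-1 a b) = tr(b^-1 a b)*tr(a) - tr(b^-1 a b a)  (eliminate a^-1) = -x*y*z + x^2 + y^2 + z^2 - 2
tr(a b^-1 a^-1 b^-1) = tr(a^-1 b^-1 a)*tr(b) - tr(a^-1 b^-1 a b)  (eliminate b^-1) = x*y*z - x^2 - z^2 + 2
tr(b^-1 a b^-1 a^-1 b^-1) = tr(a b^-1 a^-1 b^-1)*tr(b) - tr(a b^-1 a^-1)  (eliminate b^-1) = x*y^2*z - x^2*y - y*z^2 + y
reduce: tr(b^-3 a b^-1 a^-1) = tr(b^-1 a b^-1 a^-1 b^-1)*tr(b) - tr(b^-1 a b^-1 a^-1)  (eliminate b^-1) = x*y^3*z - x^2*y^2 - y^2*z^2 - x*y*z + x^2 + y^2 + z^2 - 2
so tr(a b^-1 a^-1 b^-4) = tr(b^-3 a b^-1 a^-1)*tr(b) - tr(b^-3 a b^-1 a^-1 b)  (eliminate b^-1) = x*y^4*z - x^2*y^3 - y^3*z^2 - 2*x*y^2*z + 2*x^2*y + y^3 + 2*y*z^2 - 3*y
tr(b^-1 a^-1 b^-5 a) = tr(a b^-1 a^-1 b^-4)*tr(b) - tr(a b^-1 a^-1 b^-3)  (eliminate b^-1) = x*y^5*z - x^2*y^4 - y^4*z^2 - 3*x*y^3*z + 3*x^2*y^2 + y^4 + 3*y^2*z^2 + x*y*z - x^2 - 4*y^2 - z^2 + 2
so tr(b^-2) = tr(b^-1)*tr(b) - tr(1)  (eliminate b^-1) = y^2 - 2
tr(b^-3) = tr(b^-2)*tr(b) - tr(b^-1)  (eliminate b^-1) = y^3 - 3*y
tr(b^-4) = tr(b^-3)*tr(b) - tr(b^-2)  (eliminate b^-1) = y^4 - 4*y^2 + 2
reduce: tr(b^-5) = tr(b^-4)*tr(b) - tr(b^-3)  (eliminate b^-1) = y^5 - 5*y^3 + 5*y
reduce: tr(b^-3 a b^-2 a^-1 b^-2) = tr(b^-1 a^-1 b^-5 a)*tr(b) - tr(b^-1 a^-1 b^-5 a b)  (eliminate b^-1) = x*y^6*z - x^2*y^5 - y^5*z^2 - 3*x*y^4*z + 3*x^2*y^3 + 3*y^3*z^2 + x*y^2*z - x^2*y + y^3 - y*z^2 - 3*y

x*y^6*z - x^2*y^5 - y^5*z^2 - 3*x*y^4*z + 3*x^2*y^3 + 3*y^3*z^2 + x*y^2*z - x^2*y + y^3 - y*z^2 - 3*y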